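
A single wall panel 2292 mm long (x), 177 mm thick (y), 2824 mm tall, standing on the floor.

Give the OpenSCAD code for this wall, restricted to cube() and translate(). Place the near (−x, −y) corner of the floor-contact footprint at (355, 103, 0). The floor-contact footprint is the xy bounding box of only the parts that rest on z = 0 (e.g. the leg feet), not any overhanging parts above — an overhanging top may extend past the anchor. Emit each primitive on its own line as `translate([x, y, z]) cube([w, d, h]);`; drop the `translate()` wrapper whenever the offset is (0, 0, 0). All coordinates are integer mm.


translate([355, 103, 0]) cube([2292, 177, 2824]);


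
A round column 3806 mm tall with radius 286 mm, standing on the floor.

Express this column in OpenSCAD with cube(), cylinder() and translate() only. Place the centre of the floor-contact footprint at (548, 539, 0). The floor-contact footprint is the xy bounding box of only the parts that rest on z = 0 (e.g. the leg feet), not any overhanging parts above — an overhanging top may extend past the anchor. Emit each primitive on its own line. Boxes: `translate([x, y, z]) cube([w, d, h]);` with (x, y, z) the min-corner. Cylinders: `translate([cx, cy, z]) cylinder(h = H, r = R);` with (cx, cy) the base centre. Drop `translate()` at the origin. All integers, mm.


translate([548, 539, 0]) cylinder(h = 3806, r = 286);


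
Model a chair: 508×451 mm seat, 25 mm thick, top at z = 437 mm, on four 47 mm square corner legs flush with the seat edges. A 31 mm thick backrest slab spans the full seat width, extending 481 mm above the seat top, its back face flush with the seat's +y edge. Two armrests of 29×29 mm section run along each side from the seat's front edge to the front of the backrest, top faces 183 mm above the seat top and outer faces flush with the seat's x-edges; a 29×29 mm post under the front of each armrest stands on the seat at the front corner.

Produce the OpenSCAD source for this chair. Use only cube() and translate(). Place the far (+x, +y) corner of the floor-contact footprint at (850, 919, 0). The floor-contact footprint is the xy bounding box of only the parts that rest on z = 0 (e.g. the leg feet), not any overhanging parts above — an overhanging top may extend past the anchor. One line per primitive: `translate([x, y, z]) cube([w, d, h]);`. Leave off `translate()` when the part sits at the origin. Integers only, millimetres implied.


translate([342, 468, 412]) cube([508, 451, 25]);
translate([342, 468, 0]) cube([47, 47, 412]);
translate([803, 468, 0]) cube([47, 47, 412]);
translate([342, 872, 0]) cube([47, 47, 412]);
translate([803, 872, 0]) cube([47, 47, 412]);
translate([342, 888, 437]) cube([508, 31, 481]);
translate([342, 468, 591]) cube([29, 420, 29]);
translate([821, 468, 591]) cube([29, 420, 29]);
translate([342, 468, 437]) cube([29, 29, 154]);
translate([821, 468, 437]) cube([29, 29, 154]);


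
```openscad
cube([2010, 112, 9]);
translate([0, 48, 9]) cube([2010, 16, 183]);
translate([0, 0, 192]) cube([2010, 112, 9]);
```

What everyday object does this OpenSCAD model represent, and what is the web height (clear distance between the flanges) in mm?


An I-beam. The web height is 183 mm.

Two wide flanges with a thin centred web — an I-beam. Overall 201 mm minus two 9 mm flanges gives a web of 201 − 2·9 = 183 mm.


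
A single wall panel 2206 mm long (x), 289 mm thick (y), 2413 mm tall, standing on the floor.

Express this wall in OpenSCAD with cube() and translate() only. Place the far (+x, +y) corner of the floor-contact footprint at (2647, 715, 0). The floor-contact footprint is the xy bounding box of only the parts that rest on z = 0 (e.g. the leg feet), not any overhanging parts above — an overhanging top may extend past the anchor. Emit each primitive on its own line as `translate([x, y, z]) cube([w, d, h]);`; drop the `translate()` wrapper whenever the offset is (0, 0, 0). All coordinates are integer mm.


translate([441, 426, 0]) cube([2206, 289, 2413]);


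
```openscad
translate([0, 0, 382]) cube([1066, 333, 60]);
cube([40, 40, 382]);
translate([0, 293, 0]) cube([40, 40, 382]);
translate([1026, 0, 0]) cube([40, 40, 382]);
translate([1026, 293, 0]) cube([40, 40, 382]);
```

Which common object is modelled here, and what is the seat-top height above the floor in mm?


A bench. The seat-top height is 442 mm.

A long slab on four corner posts — a bench. The slab sits at z = 382 with thickness 60, so the top is 382 + 60 = 442 mm.


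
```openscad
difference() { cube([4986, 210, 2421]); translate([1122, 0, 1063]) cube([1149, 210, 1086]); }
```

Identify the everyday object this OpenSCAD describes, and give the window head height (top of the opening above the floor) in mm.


A wall with a window opening. The window head height is 2149 mm.

A wall with a rectangular opening subtracted — a window. Sill at z = 1063, opening 1086 mm tall, so the head is at 1063 + 1086 = 2149 mm.


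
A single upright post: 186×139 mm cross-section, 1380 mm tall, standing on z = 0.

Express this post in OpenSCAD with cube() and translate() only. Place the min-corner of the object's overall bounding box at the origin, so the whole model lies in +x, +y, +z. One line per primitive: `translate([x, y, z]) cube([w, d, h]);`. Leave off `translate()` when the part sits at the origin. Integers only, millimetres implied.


cube([186, 139, 1380]);


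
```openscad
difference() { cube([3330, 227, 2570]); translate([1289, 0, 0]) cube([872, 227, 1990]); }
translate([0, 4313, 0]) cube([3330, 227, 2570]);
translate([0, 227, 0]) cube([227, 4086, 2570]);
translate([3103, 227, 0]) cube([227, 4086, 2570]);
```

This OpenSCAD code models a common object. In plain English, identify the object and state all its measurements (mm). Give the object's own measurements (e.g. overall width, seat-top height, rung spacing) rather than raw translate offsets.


A single room: four walls, each 2570 mm tall and 227 mm thick, enclosing an outside footprint 3330×4540 mm (x × y), no floor or roof. The front and back walls (−y and +y sides) run the full x-width; the side walls fit between their inner faces. A door opening 872 mm wide and 1990 mm tall is cut through the front wall from the floor up, its −x edge 1289 mm from the wall's −x end.


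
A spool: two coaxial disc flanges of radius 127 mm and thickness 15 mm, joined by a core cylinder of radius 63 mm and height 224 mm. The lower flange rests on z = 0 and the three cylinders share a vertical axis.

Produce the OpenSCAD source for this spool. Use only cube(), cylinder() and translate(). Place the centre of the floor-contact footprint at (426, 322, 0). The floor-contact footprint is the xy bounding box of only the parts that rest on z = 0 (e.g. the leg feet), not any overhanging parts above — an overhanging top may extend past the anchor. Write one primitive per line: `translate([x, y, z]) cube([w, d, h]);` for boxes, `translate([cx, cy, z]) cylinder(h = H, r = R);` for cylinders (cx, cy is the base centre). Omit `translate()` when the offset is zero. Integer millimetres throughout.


translate([426, 322, 0]) cylinder(h = 15, r = 127);
translate([426, 322, 15]) cylinder(h = 224, r = 63);
translate([426, 322, 239]) cylinder(h = 15, r = 127);


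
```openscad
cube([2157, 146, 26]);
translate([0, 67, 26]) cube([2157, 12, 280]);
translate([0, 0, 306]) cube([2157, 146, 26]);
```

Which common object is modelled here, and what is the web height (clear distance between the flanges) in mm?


An I-beam. The web height is 280 mm.

Two wide flanges with a thin centred web — an I-beam. Overall 332 mm minus two 26 mm flanges gives a web of 332 − 2·26 = 280 mm.


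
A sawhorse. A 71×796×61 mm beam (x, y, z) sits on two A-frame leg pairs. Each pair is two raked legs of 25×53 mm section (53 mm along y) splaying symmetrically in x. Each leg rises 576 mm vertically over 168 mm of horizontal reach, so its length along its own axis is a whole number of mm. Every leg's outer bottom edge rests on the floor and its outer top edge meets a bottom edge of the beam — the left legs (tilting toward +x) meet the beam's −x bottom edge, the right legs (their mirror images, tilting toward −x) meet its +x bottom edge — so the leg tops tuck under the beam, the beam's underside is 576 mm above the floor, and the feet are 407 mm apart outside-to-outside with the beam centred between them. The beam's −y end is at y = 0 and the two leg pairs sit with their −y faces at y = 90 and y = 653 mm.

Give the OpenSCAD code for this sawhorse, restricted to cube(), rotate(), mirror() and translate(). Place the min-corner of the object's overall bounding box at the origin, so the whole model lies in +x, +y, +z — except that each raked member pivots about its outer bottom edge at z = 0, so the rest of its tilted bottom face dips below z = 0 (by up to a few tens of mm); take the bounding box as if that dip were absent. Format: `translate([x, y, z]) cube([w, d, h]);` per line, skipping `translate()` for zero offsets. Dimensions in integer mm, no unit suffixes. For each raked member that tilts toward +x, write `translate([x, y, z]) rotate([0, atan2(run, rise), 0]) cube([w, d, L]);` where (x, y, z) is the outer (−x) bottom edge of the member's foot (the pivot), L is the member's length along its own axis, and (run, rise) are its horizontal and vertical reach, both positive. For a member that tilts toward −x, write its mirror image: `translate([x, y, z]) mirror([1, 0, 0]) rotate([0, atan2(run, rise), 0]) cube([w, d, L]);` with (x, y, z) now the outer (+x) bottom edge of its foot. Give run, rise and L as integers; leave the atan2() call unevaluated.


translate([168, 0, 576]) cube([71, 796, 61]);
translate([0, 90, 0]) rotate([0, atan2(168, 576), 0]) cube([25, 53, 600]);
translate([407, 90, 0]) mirror([1, 0, 0]) rotate([0, atan2(168, 576), 0]) cube([25, 53, 600]);
translate([0, 653, 0]) rotate([0, atan2(168, 576), 0]) cube([25, 53, 600]);
translate([407, 653, 0]) mirror([1, 0, 0]) rotate([0, atan2(168, 576), 0]) cube([25, 53, 600]);


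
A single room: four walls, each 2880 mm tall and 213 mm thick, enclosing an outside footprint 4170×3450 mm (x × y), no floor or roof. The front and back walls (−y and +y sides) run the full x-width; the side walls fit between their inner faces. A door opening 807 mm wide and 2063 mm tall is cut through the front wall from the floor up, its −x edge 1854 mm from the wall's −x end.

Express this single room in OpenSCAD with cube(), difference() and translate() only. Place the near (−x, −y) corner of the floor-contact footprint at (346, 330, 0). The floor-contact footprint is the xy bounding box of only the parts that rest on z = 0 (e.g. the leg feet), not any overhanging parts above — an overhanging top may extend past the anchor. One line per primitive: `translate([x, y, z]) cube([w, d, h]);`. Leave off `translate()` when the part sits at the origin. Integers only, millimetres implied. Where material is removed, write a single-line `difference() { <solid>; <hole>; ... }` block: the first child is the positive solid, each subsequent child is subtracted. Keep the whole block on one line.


difference() { translate([346, 330, 0]) cube([4170, 213, 2880]); translate([2200, 330, 0]) cube([807, 213, 2063]); }
translate([346, 3567, 0]) cube([4170, 213, 2880]);
translate([346, 543, 0]) cube([213, 3024, 2880]);
translate([4303, 543, 0]) cube([213, 3024, 2880]);


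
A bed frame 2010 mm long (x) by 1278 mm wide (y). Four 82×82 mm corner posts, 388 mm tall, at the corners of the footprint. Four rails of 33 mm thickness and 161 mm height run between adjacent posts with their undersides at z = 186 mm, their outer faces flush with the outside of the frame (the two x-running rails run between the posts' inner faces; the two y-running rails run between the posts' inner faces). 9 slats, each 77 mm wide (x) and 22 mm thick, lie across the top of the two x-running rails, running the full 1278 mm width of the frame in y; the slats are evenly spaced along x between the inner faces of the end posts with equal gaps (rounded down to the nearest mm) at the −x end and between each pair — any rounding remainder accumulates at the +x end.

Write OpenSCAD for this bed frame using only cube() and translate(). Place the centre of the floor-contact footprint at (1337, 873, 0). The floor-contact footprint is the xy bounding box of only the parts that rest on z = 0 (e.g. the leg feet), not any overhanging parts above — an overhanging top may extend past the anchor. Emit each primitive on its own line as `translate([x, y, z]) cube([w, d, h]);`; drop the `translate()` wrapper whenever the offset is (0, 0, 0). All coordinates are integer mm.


translate([332, 234, 0]) cube([82, 82, 388]);
translate([332, 1430, 0]) cube([82, 82, 388]);
translate([2260, 234, 0]) cube([82, 82, 388]);
translate([2260, 1430, 0]) cube([82, 82, 388]);
translate([414, 234, 186]) cube([1846, 33, 161]);
translate([414, 1479, 186]) cube([1846, 33, 161]);
translate([332, 316, 186]) cube([33, 1114, 161]);
translate([2309, 316, 186]) cube([33, 1114, 161]);
translate([529, 234, 347]) cube([77, 1278, 22]);
translate([721, 234, 347]) cube([77, 1278, 22]);
translate([913, 234, 347]) cube([77, 1278, 22]);
translate([1105, 234, 347]) cube([77, 1278, 22]);
translate([1297, 234, 347]) cube([77, 1278, 22]);
translate([1489, 234, 347]) cube([77, 1278, 22]);
translate([1681, 234, 347]) cube([77, 1278, 22]);
translate([1873, 234, 347]) cube([77, 1278, 22]);
translate([2065, 234, 347]) cube([77, 1278, 22]);


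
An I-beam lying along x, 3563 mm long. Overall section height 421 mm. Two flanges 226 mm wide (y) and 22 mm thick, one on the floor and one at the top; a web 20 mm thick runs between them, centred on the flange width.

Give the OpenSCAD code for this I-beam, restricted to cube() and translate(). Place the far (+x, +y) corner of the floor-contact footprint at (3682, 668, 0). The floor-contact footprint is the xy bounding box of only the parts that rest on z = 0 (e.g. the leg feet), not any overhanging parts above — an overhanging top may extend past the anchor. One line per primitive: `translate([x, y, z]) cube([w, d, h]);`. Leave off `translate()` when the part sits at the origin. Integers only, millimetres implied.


translate([119, 442, 0]) cube([3563, 226, 22]);
translate([119, 545, 22]) cube([3563, 20, 377]);
translate([119, 442, 399]) cube([3563, 226, 22]);


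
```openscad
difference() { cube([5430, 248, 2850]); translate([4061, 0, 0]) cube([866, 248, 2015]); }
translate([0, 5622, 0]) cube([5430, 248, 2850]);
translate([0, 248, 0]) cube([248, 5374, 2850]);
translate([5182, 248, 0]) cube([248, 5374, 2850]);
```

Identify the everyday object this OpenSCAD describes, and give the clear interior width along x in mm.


A single room. The interior width is 4934 mm.

Four walls enclosing a rectangle with a door in the front wall — a room. Outside width 5430 minus two 248 mm walls gives 4934 mm.


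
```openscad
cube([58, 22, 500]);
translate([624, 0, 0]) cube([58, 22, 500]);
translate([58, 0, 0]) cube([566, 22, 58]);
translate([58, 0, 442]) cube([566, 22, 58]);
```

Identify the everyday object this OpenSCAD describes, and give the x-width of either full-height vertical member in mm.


A picture frame. The border width is 58 mm.

Four thin pieces enclosing a rectangular opening — a picture frame. The two full-height stiles are 500 mm tall; the top rail sits at z = 442 and is 58 mm tall, so the border above the opening is 500 − 442 = 58 mm, matching the stile x-width.


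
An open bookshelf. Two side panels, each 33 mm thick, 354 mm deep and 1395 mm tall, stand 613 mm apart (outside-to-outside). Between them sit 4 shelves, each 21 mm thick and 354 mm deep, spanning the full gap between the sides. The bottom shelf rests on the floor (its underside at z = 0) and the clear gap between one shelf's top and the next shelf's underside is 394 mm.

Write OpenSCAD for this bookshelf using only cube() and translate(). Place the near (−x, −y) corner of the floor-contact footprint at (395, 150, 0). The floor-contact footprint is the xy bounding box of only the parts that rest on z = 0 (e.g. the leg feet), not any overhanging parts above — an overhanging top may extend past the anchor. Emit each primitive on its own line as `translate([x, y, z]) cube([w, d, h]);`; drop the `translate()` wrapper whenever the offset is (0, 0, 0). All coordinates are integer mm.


translate([395, 150, 0]) cube([33, 354, 1395]);
translate([975, 150, 0]) cube([33, 354, 1395]);
translate([428, 150, 0]) cube([547, 354, 21]);
translate([428, 150, 415]) cube([547, 354, 21]);
translate([428, 150, 830]) cube([547, 354, 21]);
translate([428, 150, 1245]) cube([547, 354, 21]);


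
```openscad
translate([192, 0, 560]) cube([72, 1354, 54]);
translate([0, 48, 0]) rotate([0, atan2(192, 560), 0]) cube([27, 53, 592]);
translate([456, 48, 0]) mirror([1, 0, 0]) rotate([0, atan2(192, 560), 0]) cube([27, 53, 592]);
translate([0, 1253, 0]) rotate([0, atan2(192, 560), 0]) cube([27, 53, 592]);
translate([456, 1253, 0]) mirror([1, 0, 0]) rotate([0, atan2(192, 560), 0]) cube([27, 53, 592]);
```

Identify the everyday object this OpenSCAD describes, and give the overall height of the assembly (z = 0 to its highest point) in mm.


A sawhorse. The overall height is 614 mm.

A beam across two mirrored pairs of raked legs — a sawhorse. The beam's underside is at z = 560 (matching the legs' vertical rise in atan2(192, 560)) and the beam is 54 mm tall, so its top is at 560 + 54 = 614 mm. The raked legs top out at the beam's underside, so that is the highest point.


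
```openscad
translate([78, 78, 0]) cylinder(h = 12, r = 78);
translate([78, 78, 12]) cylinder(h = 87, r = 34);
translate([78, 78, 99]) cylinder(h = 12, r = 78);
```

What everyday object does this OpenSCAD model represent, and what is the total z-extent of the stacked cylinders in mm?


A spool. The overall height is 111 mm.

Three coaxial cylinders, large–small–large — a spool. Two 12 mm flanges and a 87 mm core give 12 + 87 + 12 = 111 mm.


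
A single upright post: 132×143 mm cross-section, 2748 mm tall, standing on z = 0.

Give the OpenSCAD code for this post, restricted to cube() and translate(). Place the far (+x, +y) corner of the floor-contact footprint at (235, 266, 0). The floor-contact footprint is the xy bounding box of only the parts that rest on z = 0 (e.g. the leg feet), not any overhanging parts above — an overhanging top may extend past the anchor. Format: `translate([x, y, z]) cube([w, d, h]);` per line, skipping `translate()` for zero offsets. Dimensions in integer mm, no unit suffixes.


translate([103, 123, 0]) cube([132, 143, 2748]);


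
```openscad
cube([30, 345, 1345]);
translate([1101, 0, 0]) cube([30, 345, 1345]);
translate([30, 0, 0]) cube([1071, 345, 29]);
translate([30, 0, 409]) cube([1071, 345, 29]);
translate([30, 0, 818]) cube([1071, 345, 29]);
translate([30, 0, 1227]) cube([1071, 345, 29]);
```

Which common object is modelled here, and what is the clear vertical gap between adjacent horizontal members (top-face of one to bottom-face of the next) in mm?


A bookshelf. The clear shelf gap is 380 mm.

Two tall side panels with 4 horizontal boards between them — a bookshelf. The first two shelf undersides are at z = 0 and z = 409; with shelf thickness 29, the clear gap is 409 − 0 − 29 = 380 mm.


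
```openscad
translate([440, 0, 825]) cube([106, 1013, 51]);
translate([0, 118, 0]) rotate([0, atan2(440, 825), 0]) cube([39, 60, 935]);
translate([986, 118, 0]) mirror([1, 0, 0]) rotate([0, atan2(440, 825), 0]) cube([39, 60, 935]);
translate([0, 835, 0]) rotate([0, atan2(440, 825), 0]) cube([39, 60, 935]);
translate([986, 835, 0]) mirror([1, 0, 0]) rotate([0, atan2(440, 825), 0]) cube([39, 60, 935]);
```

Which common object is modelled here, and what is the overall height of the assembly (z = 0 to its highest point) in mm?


A sawhorse. The overall height is 876 mm.

A beam across two mirrored pairs of raked legs — a sawhorse. The beam's underside is at z = 825 (matching the legs' vertical rise in atan2(440, 825)) and the beam is 51 mm tall, so its top is at 825 + 51 = 876 mm. The raked legs top out at the beam's underside, so that is the highest point.


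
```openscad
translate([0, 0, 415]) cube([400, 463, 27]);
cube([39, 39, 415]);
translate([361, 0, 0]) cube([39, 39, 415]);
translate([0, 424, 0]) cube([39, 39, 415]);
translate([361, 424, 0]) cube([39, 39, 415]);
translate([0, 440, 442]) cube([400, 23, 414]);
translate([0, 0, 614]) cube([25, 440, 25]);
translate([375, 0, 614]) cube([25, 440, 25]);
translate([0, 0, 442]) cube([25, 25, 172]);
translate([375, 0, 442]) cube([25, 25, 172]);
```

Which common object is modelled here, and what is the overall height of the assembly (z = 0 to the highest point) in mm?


A chair. The overall height is 856 mm.

A slab on four corner posts with a tall panel at the back — a chair. The seat slab sits at z = 415 with thickness 27, and the 414 mm backrest starts at the seat top, so the overall height is 415 + 27 + 414 = 856 mm.


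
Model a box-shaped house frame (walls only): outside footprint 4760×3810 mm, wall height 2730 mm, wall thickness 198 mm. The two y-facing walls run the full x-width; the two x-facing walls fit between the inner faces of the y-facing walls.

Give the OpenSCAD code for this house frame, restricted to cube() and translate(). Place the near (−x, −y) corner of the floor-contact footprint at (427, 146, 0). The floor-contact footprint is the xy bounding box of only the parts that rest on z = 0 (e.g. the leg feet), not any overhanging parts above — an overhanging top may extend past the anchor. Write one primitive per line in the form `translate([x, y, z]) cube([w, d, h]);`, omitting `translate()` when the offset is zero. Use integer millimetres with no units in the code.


translate([427, 146, 0]) cube([4760, 198, 2730]);
translate([427, 3758, 0]) cube([4760, 198, 2730]);
translate([427, 344, 0]) cube([198, 3414, 2730]);
translate([4989, 344, 0]) cube([198, 3414, 2730]);


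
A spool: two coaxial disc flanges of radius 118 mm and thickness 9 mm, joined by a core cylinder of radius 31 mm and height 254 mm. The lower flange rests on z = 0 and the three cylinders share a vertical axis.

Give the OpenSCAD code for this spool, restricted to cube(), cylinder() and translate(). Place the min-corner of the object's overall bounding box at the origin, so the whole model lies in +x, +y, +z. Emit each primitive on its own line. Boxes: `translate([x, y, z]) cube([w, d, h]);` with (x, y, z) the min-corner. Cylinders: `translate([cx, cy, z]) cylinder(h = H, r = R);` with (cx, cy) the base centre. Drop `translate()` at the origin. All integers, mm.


translate([118, 118, 0]) cylinder(h = 9, r = 118);
translate([118, 118, 9]) cylinder(h = 254, r = 31);
translate([118, 118, 263]) cylinder(h = 9, r = 118);


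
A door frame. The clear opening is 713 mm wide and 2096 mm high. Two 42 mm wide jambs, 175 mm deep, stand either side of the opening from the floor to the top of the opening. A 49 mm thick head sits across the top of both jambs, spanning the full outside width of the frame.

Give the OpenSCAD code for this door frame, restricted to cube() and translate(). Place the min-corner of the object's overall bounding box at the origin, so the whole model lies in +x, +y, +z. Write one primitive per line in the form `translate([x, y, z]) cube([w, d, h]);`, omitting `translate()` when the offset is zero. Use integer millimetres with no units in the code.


cube([42, 175, 2096]);
translate([755, 0, 0]) cube([42, 175, 2096]);
translate([0, 0, 2096]) cube([797, 175, 49]);


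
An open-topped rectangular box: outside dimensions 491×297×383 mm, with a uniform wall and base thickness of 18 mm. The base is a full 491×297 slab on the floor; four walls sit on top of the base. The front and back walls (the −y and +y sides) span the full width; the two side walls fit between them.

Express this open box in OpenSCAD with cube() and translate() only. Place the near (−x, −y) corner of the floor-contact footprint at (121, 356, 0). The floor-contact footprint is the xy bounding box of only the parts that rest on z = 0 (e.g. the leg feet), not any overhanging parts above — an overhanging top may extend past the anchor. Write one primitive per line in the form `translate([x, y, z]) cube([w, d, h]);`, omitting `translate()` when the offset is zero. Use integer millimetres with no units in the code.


translate([121, 356, 0]) cube([491, 297, 18]);
translate([121, 356, 18]) cube([491, 18, 365]);
translate([121, 635, 18]) cube([491, 18, 365]);
translate([121, 374, 18]) cube([18, 261, 365]);
translate([594, 374, 18]) cube([18, 261, 365]);


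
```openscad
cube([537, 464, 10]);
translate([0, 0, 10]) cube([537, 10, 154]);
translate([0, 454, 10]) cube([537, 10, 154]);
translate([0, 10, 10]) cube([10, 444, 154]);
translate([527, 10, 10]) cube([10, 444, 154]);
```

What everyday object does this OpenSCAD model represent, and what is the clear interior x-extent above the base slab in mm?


An open box. The internal width is 517 mm.

A 537×464 base slab with four walls standing on it — an open box. The base is 537 mm wide and the walls are 10 mm thick, so the internal width is 537 − 2 × 10 = 517 mm.


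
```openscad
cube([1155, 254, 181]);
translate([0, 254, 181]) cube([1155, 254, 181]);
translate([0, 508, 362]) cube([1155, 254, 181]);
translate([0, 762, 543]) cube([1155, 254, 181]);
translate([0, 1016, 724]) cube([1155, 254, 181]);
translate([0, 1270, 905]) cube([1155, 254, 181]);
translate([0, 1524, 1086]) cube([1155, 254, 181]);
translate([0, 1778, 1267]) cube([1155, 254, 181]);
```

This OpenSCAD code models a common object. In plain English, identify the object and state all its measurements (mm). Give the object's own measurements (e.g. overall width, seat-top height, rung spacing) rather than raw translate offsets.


A straight staircase of 8 solid steps. Each step is 1155 mm wide (x), 254 mm deep (y, the going) and 181 mm tall (the rise). The first step rests on the floor; each subsequent step sits one going further in +y and one rise higher in +z, directly behind and above the previous step with no overlap.


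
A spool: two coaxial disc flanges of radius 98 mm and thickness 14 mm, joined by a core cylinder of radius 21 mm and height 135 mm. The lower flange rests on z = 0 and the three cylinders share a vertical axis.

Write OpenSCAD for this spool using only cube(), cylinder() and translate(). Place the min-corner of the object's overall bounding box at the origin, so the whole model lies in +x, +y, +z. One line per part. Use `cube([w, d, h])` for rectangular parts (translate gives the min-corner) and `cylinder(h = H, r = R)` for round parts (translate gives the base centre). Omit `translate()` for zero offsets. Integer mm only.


translate([98, 98, 0]) cylinder(h = 14, r = 98);
translate([98, 98, 14]) cylinder(h = 135, r = 21);
translate([98, 98, 149]) cylinder(h = 14, r = 98);


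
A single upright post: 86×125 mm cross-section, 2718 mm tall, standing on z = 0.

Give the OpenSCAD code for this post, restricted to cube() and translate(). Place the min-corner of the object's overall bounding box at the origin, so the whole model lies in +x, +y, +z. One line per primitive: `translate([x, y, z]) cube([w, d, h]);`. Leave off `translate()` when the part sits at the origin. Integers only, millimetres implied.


cube([86, 125, 2718]);


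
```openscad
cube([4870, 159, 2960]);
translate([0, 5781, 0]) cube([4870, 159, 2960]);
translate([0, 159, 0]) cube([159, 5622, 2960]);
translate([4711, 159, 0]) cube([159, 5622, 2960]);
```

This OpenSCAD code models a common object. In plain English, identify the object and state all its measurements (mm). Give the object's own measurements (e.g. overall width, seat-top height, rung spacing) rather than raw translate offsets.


The wall frame of a small rectangular building: four walls, each 2960 mm tall and 159 mm thick, enclosing a footprint 4870 mm (x) by 5940 mm (y) outside-to-outside, with no floor or roof. The front and back walls (the −y and +y sides) span the full width; the two side walls fit between them.


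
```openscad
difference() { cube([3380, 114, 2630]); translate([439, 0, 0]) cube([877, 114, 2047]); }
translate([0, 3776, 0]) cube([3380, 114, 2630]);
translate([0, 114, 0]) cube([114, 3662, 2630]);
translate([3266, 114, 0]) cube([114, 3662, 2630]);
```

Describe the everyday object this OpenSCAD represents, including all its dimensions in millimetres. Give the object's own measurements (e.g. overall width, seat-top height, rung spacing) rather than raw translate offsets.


A single room: four walls, each 2630 mm tall and 114 mm thick, enclosing an outside footprint 3380×3890 mm (x × y), no floor or roof. The front and back walls (−y and +y sides) run the full x-width; the side walls fit between their inner faces. A door opening 877 mm wide and 2047 mm tall is cut through the front wall from the floor up, its −x edge 439 mm from the wall's −x end.


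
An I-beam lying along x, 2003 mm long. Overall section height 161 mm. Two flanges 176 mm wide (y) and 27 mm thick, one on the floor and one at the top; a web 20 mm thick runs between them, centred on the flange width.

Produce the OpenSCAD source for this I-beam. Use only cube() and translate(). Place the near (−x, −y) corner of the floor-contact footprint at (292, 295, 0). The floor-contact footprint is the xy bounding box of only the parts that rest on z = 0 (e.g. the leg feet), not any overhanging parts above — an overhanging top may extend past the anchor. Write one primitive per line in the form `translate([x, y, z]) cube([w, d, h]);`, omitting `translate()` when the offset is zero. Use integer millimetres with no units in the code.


translate([292, 295, 0]) cube([2003, 176, 27]);
translate([292, 373, 27]) cube([2003, 20, 107]);
translate([292, 295, 134]) cube([2003, 176, 27]);


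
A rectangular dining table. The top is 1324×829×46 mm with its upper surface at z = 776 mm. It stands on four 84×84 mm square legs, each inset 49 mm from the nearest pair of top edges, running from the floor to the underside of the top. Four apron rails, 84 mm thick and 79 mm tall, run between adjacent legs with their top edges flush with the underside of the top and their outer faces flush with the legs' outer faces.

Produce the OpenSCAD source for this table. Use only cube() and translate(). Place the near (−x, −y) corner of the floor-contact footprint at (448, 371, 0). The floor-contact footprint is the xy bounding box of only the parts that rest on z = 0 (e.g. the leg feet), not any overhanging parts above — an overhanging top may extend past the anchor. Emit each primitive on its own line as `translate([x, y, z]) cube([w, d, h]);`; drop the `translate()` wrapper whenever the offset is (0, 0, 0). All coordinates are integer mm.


translate([399, 322, 730]) cube([1324, 829, 46]);
translate([448, 371, 0]) cube([84, 84, 730]);
translate([1590, 371, 0]) cube([84, 84, 730]);
translate([448, 1018, 0]) cube([84, 84, 730]);
translate([1590, 1018, 0]) cube([84, 84, 730]);
translate([532, 371, 651]) cube([1058, 84, 79]);
translate([532, 1018, 651]) cube([1058, 84, 79]);
translate([448, 455, 651]) cube([84, 563, 79]);
translate([1590, 455, 651]) cube([84, 563, 79]);


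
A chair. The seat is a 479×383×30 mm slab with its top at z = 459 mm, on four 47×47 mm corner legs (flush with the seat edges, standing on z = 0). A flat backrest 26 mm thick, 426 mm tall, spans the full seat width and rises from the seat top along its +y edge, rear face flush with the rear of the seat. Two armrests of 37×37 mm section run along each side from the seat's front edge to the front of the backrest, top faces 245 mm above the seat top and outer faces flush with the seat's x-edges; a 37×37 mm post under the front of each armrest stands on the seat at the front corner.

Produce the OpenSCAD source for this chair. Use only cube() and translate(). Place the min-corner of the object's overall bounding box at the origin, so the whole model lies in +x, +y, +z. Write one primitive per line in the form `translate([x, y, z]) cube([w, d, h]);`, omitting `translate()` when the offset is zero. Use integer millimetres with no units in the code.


// leg_h = 459 - 30 = 429
// arm post h = 245 - 37 = 208
translate([0, 0, 429]) cube([479, 383, 30]);
cube([47, 47, 429]);
translate([432, 0, 0]) cube([47, 47, 429]);
translate([0, 336, 0]) cube([47, 47, 429]);
translate([432, 336, 0]) cube([47, 47, 429]);
translate([0, 357, 459]) cube([479, 26, 426]);
translate([0, 0, 667]) cube([37, 357, 37]);
translate([442, 0, 667]) cube([37, 357, 37]);
translate([0, 0, 459]) cube([37, 37, 208]);
translate([442, 0, 459]) cube([37, 37, 208]);


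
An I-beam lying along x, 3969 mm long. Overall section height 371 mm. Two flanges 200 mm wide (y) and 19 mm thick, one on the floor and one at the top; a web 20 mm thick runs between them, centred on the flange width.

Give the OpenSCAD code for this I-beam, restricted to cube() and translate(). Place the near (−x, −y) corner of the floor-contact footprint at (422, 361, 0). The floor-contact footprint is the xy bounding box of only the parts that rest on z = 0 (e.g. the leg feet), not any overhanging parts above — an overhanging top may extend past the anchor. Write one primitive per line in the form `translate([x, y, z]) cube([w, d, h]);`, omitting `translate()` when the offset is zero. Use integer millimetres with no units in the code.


translate([422, 361, 0]) cube([3969, 200, 19]);
translate([422, 451, 19]) cube([3969, 20, 333]);
translate([422, 361, 352]) cube([3969, 200, 19]);


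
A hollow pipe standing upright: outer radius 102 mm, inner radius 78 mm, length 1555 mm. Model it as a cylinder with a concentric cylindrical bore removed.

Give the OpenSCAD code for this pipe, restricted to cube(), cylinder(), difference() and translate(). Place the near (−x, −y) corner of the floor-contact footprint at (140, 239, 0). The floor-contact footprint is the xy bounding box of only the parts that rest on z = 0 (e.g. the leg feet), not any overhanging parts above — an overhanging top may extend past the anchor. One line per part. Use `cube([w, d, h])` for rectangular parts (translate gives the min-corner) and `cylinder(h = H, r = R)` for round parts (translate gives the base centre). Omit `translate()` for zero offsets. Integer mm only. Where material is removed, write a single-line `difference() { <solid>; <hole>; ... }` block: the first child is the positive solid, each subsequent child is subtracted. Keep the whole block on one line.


difference() { translate([242, 341, 0]) cylinder(h = 1555, r = 102); translate([242, 341, 0]) cylinder(h = 1555, r = 78); }


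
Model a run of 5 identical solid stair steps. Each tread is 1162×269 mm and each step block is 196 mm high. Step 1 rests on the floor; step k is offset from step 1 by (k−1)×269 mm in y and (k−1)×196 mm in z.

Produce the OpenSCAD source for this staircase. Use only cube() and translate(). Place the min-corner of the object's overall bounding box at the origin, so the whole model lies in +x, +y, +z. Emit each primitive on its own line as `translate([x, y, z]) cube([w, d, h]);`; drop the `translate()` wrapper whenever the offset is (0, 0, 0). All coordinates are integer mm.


cube([1162, 269, 196]);
translate([0, 269, 196]) cube([1162, 269, 196]);
translate([0, 538, 392]) cube([1162, 269, 196]);
translate([0, 807, 588]) cube([1162, 269, 196]);
translate([0, 1076, 784]) cube([1162, 269, 196]);


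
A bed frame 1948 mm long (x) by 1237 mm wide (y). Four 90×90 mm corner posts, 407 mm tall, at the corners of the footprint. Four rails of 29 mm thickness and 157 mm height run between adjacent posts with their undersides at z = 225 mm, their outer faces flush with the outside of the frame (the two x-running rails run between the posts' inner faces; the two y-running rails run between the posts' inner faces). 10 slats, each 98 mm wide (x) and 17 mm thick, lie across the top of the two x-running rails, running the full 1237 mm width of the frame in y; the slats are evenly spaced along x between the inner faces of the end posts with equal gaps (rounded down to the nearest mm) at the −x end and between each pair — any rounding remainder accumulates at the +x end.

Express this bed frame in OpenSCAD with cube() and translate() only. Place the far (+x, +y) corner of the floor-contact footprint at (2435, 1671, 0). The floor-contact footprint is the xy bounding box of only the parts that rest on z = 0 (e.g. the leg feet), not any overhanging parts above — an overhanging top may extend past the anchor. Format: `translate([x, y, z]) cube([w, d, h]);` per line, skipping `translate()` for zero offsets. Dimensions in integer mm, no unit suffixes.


// slat z = rail_z + rail_h = 225 + 157 = 382
// slat gap = ⌊(1768 − 10·98) / 11⌋ = 71
translate([487, 434, 0]) cube([90, 90, 407]);
translate([487, 1581, 0]) cube([90, 90, 407]);
translate([2345, 434, 0]) cube([90, 90, 407]);
translate([2345, 1581, 0]) cube([90, 90, 407]);
translate([577, 434, 225]) cube([1768, 29, 157]);
translate([577, 1642, 225]) cube([1768, 29, 157]);
translate([487, 524, 225]) cube([29, 1057, 157]);
translate([2406, 524, 225]) cube([29, 1057, 157]);
translate([648, 434, 382]) cube([98, 1237, 17]);
translate([817, 434, 382]) cube([98, 1237, 17]);
translate([986, 434, 382]) cube([98, 1237, 17]);
translate([1155, 434, 382]) cube([98, 1237, 17]);
translate([1324, 434, 382]) cube([98, 1237, 17]);
translate([1493, 434, 382]) cube([98, 1237, 17]);
translate([1662, 434, 382]) cube([98, 1237, 17]);
translate([1831, 434, 382]) cube([98, 1237, 17]);
translate([2000, 434, 382]) cube([98, 1237, 17]);
translate([2169, 434, 382]) cube([98, 1237, 17]);


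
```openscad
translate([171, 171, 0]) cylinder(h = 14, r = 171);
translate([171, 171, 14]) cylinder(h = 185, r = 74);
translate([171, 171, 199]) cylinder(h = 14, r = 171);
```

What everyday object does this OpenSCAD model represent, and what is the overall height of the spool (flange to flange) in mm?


A spool. The overall height is 213 mm.

Three coaxial cylinders, large–small–large — a spool. Two 14 mm flanges and a 185 mm core give 14 + 185 + 14 = 213 mm.


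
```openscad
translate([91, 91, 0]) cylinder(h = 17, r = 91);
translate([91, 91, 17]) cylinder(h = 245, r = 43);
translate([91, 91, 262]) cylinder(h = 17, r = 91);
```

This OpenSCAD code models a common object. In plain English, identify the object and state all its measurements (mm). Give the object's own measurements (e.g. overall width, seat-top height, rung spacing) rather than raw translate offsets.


A spool: two coaxial disc flanges of radius 91 mm and thickness 17 mm, joined by a core cylinder of radius 43 mm and height 245 mm. The lower flange rests on z = 0 and the three cylinders share a vertical axis.


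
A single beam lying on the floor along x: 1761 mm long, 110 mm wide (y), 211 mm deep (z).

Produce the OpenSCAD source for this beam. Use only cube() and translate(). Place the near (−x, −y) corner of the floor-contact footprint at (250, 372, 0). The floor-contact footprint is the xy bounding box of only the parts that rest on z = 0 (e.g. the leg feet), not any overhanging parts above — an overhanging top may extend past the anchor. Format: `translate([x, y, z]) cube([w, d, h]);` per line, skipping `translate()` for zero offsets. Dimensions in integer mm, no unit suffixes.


translate([250, 372, 0]) cube([1761, 110, 211]);


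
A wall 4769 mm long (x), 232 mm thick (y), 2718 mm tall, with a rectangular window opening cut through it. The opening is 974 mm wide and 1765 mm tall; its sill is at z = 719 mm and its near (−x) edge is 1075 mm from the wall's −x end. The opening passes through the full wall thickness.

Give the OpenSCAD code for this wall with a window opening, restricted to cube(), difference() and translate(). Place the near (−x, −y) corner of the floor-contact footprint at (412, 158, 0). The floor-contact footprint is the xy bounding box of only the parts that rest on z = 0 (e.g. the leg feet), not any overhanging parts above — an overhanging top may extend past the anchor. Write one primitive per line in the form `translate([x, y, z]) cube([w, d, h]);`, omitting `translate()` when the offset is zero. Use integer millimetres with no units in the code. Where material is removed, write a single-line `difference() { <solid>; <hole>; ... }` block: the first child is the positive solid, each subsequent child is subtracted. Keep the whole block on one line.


difference() { translate([412, 158, 0]) cube([4769, 232, 2718]); translate([1487, 158, 719]) cube([974, 232, 1765]); }
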